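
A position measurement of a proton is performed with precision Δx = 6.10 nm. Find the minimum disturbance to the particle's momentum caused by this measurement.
8.644 × 10^-27 kg·m/s

The uncertainty principle implies that measuring position disturbs momentum:
ΔxΔp ≥ ℏ/2

When we measure position with precision Δx, we necessarily introduce a momentum uncertainty:
Δp ≥ ℏ/(2Δx)
Δp_min = (1.055e-34 J·s) / (2 × 6.100e-09 m)
Δp_min = 8.644e-27 kg·m/s

The more precisely we measure position, the greater the momentum disturbance.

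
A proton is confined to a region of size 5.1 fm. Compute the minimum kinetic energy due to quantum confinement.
199.441 keV

Using the uncertainty principle:

1. Position uncertainty: Δx ≈ 5.100e-15 m
2. Minimum momentum uncertainty: Δp = ℏ/(2Δx) = 1.034e-20 kg·m/s
3. Minimum kinetic energy:
   KE = (Δp)²/(2m) = (1.034e-20)²/(2 × 1.673e-27 kg)
   KE = 3.195e-14 J = 199.441 keV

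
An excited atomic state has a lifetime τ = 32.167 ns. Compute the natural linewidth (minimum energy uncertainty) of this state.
10.231 neV

Using the energy-time uncertainty principle:
ΔEΔt ≥ ℏ/2

The lifetime τ represents the time uncertainty Δt.
The natural linewidth (minimum energy uncertainty) is:

ΔE = ℏ/(2τ)
ΔE = (1.055e-34 J·s) / (2 × 3.217e-08 s)
ΔE = 1.639e-27 J = 10.231 neV

This natural linewidth limits the precision of spectroscopic measurements.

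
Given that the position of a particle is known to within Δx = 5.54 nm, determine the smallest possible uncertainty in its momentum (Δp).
9.518 × 10^-27 kg·m/s

Using the Heisenberg uncertainty principle:
ΔxΔp ≥ ℏ/2

The minimum uncertainty in momentum is:
Δp_min = ℏ/(2Δx)
Δp_min = (1.055e-34 J·s) / (2 × 5.540e-09 m)
Δp_min = 9.518e-27 kg·m/s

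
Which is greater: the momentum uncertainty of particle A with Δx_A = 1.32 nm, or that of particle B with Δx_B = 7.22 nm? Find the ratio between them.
Particle A has the larger minimum momentum uncertainty, by a factor of 5.47.

For each particle, the minimum momentum uncertainty is Δp_min = ℏ/(2Δx):

Particle A: Δp_A = ℏ/(2×1.320e-09 m) = 3.995e-26 kg·m/s
Particle B: Δp_B = ℏ/(2×7.220e-09 m) = 7.303e-27 kg·m/s

Ratio: Δp_A/Δp_B = 5.47

Since Δp_min ∝ 1/Δx, the particle with smaller position uncertainty (A) has larger momentum uncertainty.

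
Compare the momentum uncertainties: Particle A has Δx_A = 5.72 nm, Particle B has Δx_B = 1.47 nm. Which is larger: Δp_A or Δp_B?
Particle B has the larger minimum momentum uncertainty, by a factor of 3.89.

For each particle, the minimum momentum uncertainty is Δp_min = ℏ/(2Δx):

Particle A: Δp_A = ℏ/(2×5.720e-09 m) = 9.218e-27 kg·m/s
Particle B: Δp_B = ℏ/(2×1.470e-09 m) = 3.587e-26 kg·m/s

Ratio: Δp_B/Δp_A = 3.89

Since Δp_min ∝ 1/Δx, the particle with smaller position uncertainty (B) has larger momentum uncertainty.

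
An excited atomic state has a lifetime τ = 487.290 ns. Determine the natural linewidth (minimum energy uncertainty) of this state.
675.380 peV

Using the energy-time uncertainty principle:
ΔEΔt ≥ ℏ/2

The lifetime τ represents the time uncertainty Δt.
The natural linewidth (minimum energy uncertainty) is:

ΔE = ℏ/(2τ)
ΔE = (1.055e-34 J·s) / (2 × 4.873e-07 s)
ΔE = 1.082e-28 J = 675.380 peV

This natural linewidth limits the precision of spectroscopic measurements.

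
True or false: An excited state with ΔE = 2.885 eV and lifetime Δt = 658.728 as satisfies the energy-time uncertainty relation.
Yes, it satisfies the uncertainty relation.

Calculate the product ΔEΔt:
ΔE = 2.885 eV = 4.622e-19 J
ΔEΔt = (4.622e-19 J) × (6.587e-16 s)
ΔEΔt = 3.045e-34 J·s

Compare to the minimum allowed value ℏ/2:
ℏ/2 = 5.273e-35 J·s

Since ΔEΔt = 3.045e-34 J·s ≥ 5.273e-35 J·s = ℏ/2,
this satisfies the uncertainty relation.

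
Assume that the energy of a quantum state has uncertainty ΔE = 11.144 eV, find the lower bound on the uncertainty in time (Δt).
29.532 as

Using the energy-time uncertainty principle:
ΔEΔt ≥ ℏ/2

The minimum uncertainty in time is:
Δt_min = ℏ/(2ΔE)
Δt_min = (1.055e-34 J·s) / (2 × 1.785e-18 J)
Δt_min = 2.953e-17 s = 29.532 as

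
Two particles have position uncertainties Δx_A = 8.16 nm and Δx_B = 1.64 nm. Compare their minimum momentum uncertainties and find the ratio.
Particle B has the larger minimum momentum uncertainty, by a factor of 4.98.

For each particle, the minimum momentum uncertainty is Δp_min = ℏ/(2Δx):

Particle A: Δp_A = ℏ/(2×8.160e-09 m) = 6.462e-27 kg·m/s
Particle B: Δp_B = ℏ/(2×1.640e-09 m) = 3.215e-26 kg·m/s

Ratio: Δp_B/Δp_A = 4.98

Since Δp_min ∝ 1/Δx, the particle with smaller position uncertainty (B) has larger momentum uncertainty.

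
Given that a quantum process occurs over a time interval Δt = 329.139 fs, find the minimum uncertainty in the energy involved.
999.900 μeV

Using the energy-time uncertainty principle:
ΔEΔt ≥ ℏ/2

The minimum uncertainty in energy is:
ΔE_min = ℏ/(2Δt)
ΔE_min = (1.055e-34 J·s) / (2 × 3.291e-13 s)
ΔE_min = 1.602e-22 J = 999.900 μeV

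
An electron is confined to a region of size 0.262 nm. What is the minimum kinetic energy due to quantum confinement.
138.759 meV

Using the uncertainty principle:

1. Position uncertainty: Δx ≈ 2.620e-10 m
2. Minimum momentum uncertainty: Δp = ℏ/(2Δx) = 2.013e-25 kg·m/s
3. Minimum kinetic energy:
   KE = (Δp)²/(2m) = (2.013e-25)²/(2 × 9.109e-31 kg)
   KE = 2.223e-20 J = 138.759 meV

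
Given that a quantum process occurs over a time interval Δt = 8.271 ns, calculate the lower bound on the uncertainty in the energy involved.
39.790 neV

Using the energy-time uncertainty principle:
ΔEΔt ≥ ℏ/2

The minimum uncertainty in energy is:
ΔE_min = ℏ/(2Δt)
ΔE_min = (1.055e-34 J·s) / (2 × 8.271e-09 s)
ΔE_min = 6.375e-27 J = 39.790 neV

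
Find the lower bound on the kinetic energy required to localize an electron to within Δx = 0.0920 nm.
1.125 eV

Localizing a particle requires giving it sufficient momentum uncertainty:

1. From uncertainty principle: Δp ≥ ℏ/(2Δx)
   Δp_min = (1.055e-34 J·s) / (2 × 9.200e-11 m)
   Δp_min = 5.731e-25 kg·m/s

2. This momentum uncertainty corresponds to kinetic energy:
   KE ≈ (Δp)²/(2m) = (5.731e-25)²/(2 × 9.109e-31 kg)
   KE = 1.803e-19 J = 1.125 eV

Tighter localization requires more energy.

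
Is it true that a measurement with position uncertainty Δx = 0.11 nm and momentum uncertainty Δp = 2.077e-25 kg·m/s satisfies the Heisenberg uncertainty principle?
No, it violates the uncertainty principle (impossible measurement).

Calculate the product ΔxΔp:
ΔxΔp = (1.100e-10 m) × (2.077e-25 kg·m/s)
ΔxΔp = 2.285e-35 J·s

Compare to the minimum allowed value ℏ/2:
ℏ/2 = 5.273e-35 J·s

Since ΔxΔp = 2.285e-35 J·s < 5.273e-35 J·s = ℏ/2,
the measurement violates the uncertainty principle.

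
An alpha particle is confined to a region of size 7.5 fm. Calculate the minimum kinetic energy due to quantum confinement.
23.214 keV

Using the uncertainty principle:

1. Position uncertainty: Δx ≈ 7.500e-15 m
2. Minimum momentum uncertainty: Δp = ℏ/(2Δx) = 7.030e-21 kg·m/s
3. Minimum kinetic energy:
   KE = (Δp)²/(2m) = (7.030e-21)²/(2 × 6.645e-27 kg)
   KE = 3.719e-15 J = 23.214 keV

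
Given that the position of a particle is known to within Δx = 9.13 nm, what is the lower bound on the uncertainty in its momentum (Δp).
5.775 × 10^-27 kg·m/s

Using the Heisenberg uncertainty principle:
ΔxΔp ≥ ℏ/2

The minimum uncertainty in momentum is:
Δp_min = ℏ/(2Δx)
Δp_min = (1.055e-34 J·s) / (2 × 9.130e-09 m)
Δp_min = 5.775e-27 kg·m/s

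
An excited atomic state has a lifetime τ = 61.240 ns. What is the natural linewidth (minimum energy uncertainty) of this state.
5.374 neV

Using the energy-time uncertainty principle:
ΔEΔt ≥ ℏ/2

The lifetime τ represents the time uncertainty Δt.
The natural linewidth (minimum energy uncertainty) is:

ΔE = ℏ/(2τ)
ΔE = (1.055e-34 J·s) / (2 × 6.124e-08 s)
ΔE = 8.610e-28 J = 5.374 neV

This natural linewidth limits the precision of spectroscopic measurements.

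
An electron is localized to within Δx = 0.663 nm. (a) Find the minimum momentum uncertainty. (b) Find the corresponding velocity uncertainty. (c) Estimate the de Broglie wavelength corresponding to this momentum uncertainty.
(a) Δp_min = 7.953 × 10^-26 kg·m/s
(b) Δv_min = 87.306 km/s
(c) λ_dB = 8.332 nm

Step-by-step:

(a) From the uncertainty principle:
Δp_min = ℏ/(2Δx) = (1.055e-34 J·s)/(2 × 6.630e-10 m) = 7.953e-26 kg·m/s

(b) The velocity uncertainty:
Δv = Δp/m = (7.953e-26 kg·m/s)/(9.109e-31 kg) = 8.731e+04 m/s = 87.306 km/s

(c) The de Broglie wavelength for this momentum:
λ = h/p = (6.626e-34 J·s)/(7.953e-26 kg·m/s) = 8.332e-09 m = 8.332 nm

Note: The de Broglie wavelength is comparable to the localization size, as expected from wave-particle duality.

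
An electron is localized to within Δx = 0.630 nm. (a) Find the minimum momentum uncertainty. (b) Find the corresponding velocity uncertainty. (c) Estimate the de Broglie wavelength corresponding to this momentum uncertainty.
(a) Δp_min = 8.370 × 10^-26 kg·m/s
(b) Δv_min = 91.879 km/s
(c) λ_dB = 7.917 nm

Step-by-step:

(a) From the uncertainty principle:
Δp_min = ℏ/(2Δx) = (1.055e-34 J·s)/(2 × 6.300e-10 m) = 8.370e-26 kg·m/s

(b) The velocity uncertainty:
Δv = Δp/m = (8.370e-26 kg·m/s)/(9.109e-31 kg) = 9.188e+04 m/s = 91.879 km/s

(c) The de Broglie wavelength for this momentum:
λ = h/p = (6.626e-34 J·s)/(8.370e-26 kg·m/s) = 7.917e-09 m = 7.917 nm

Note: The de Broglie wavelength is comparable to the localization size, as expected from wave-particle duality.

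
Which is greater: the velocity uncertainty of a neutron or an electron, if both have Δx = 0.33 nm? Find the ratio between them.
The electron has the larger minimum velocity uncertainty, by a ratio of 1838.7.

For both particles, Δp_min = ℏ/(2Δx) = 1.598e-25 kg·m/s (same for both).

The velocity uncertainty is Δv = Δp/m:
- neutron: Δv = 1.598e-25 / 1.675e-27 = 9.540e+01 m/s = 95.397 m/s
- electron: Δv = 1.598e-25 / 9.109e-31 = 1.754e+05 m/s = 175.406 km/s

Ratio: 1.754e+05 / 9.540e+01 = 1838.7

The lighter particle has larger velocity uncertainty because Δv ∝ 1/m.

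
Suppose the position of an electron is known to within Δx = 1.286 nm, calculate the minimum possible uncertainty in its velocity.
45.011 km/s

Using the Heisenberg uncertainty principle and Δp = mΔv:
ΔxΔp ≥ ℏ/2
Δx(mΔv) ≥ ℏ/2

The minimum uncertainty in velocity is:
Δv_min = ℏ/(2mΔx)
Δv_min = (1.055e-34 J·s) / (2 × 9.109e-31 kg × 1.286e-09 m)
Δv_min = 4.501e+04 m/s = 45.011 km/s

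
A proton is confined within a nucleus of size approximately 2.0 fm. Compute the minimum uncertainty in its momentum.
2.636 × 10^-20 kg·m/s

Using the Heisenberg uncertainty principle:
ΔxΔp ≥ ℏ/2

With Δx ≈ L = 2.000e-15 m (the confinement size):
Δp_min = ℏ/(2Δx)
Δp_min = (1.055e-34 J·s) / (2 × 2.000e-15 m)
Δp_min = 2.636e-20 kg·m/s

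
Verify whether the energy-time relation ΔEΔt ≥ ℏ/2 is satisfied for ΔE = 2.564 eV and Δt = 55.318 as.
No, it violates the uncertainty relation.

Calculate the product ΔEΔt:
ΔE = 2.564 eV = 4.108e-19 J
ΔEΔt = (4.108e-19 J) × (5.532e-17 s)
ΔEΔt = 2.272e-35 J·s

Compare to the minimum allowed value ℏ/2:
ℏ/2 = 5.273e-35 J·s

Since ΔEΔt = 2.272e-35 J·s < 5.273e-35 J·s = ℏ/2,
this violates the uncertainty relation.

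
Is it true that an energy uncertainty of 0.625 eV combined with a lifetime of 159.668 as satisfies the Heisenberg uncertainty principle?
No, it violates the uncertainty relation.

Calculate the product ΔEΔt:
ΔE = 0.625 eV = 1.001e-19 J
ΔEΔt = (1.001e-19 J) × (1.597e-16 s)
ΔEΔt = 1.599e-35 J·s

Compare to the minimum allowed value ℏ/2:
ℏ/2 = 5.273e-35 J·s

Since ΔEΔt = 1.599e-35 J·s < 5.273e-35 J·s = ℏ/2,
this violates the uncertainty relation.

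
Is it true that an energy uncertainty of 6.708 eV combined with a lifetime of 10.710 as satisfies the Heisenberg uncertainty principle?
No, it violates the uncertainty relation.

Calculate the product ΔEΔt:
ΔE = 6.708 eV = 1.075e-18 J
ΔEΔt = (1.075e-18 J) × (1.071e-17 s)
ΔEΔt = 1.151e-35 J·s

Compare to the minimum allowed value ℏ/2:
ℏ/2 = 5.273e-35 J·s

Since ΔEΔt = 1.151e-35 J·s < 5.273e-35 J·s = ℏ/2,
this violates the uncertainty relation.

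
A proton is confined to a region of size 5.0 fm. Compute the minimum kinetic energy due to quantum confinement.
207.498 keV

Using the uncertainty principle:

1. Position uncertainty: Δx ≈ 5.000e-15 m
2. Minimum momentum uncertainty: Δp = ℏ/(2Δx) = 1.055e-20 kg·m/s
3. Minimum kinetic energy:
   KE = (Δp)²/(2m) = (1.055e-20)²/(2 × 1.673e-27 kg)
   KE = 3.324e-14 J = 207.498 keV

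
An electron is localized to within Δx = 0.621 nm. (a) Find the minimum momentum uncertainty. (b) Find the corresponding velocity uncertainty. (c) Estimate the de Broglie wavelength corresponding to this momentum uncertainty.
(a) Δp_min = 8.491 × 10^-26 kg·m/s
(b) Δv_min = 93.211 km/s
(c) λ_dB = 7.804 nm

Step-by-step:

(a) From the uncertainty principle:
Δp_min = ℏ/(2Δx) = (1.055e-34 J·s)/(2 × 6.210e-10 m) = 8.491e-26 kg·m/s

(b) The velocity uncertainty:
Δv = Δp/m = (8.491e-26 kg·m/s)/(9.109e-31 kg) = 9.321e+04 m/s = 93.211 km/s

(c) The de Broglie wavelength for this momentum:
λ = h/p = (6.626e-34 J·s)/(8.491e-26 kg·m/s) = 7.804e-09 m = 7.804 nm

Note: The de Broglie wavelength is comparable to the localization size, as expected from wave-particle duality.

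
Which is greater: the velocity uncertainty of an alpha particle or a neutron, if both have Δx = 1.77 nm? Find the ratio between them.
The neutron has the larger minimum velocity uncertainty, by a ratio of 4.0.

For both particles, Δp_min = ℏ/(2Δx) = 2.979e-26 kg·m/s (same for both).

The velocity uncertainty is Δv = Δp/m:
- alpha particle: Δv = 2.979e-26 / 6.645e-27 = 4.483e+00 m/s = 4.483 m/s
- neutron: Δv = 2.979e-26 / 1.675e-27 = 1.779e+01 m/s = 17.786 m/s

Ratio: 1.779e+01 / 4.483e+00 = 4.0

The lighter particle has larger velocity uncertainty because Δv ∝ 1/m.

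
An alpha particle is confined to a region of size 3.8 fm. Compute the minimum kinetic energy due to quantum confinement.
90.430 keV

Using the uncertainty principle:

1. Position uncertainty: Δx ≈ 3.800e-15 m
2. Minimum momentum uncertainty: Δp = ℏ/(2Δx) = 1.388e-20 kg·m/s
3. Minimum kinetic energy:
   KE = (Δp)²/(2m) = (1.388e-20)²/(2 × 6.645e-27 kg)
   KE = 1.449e-14 J = 90.430 keV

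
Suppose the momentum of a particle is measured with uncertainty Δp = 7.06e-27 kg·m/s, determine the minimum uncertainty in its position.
7.469 nm

Using the Heisenberg uncertainty principle:
ΔxΔp ≥ ℏ/2

The minimum uncertainty in position is:
Δx_min = ℏ/(2Δp)
Δx_min = (1.055e-34 J·s) / (2 × 7.060e-27 kg·m/s)
Δx_min = 7.469e-09 m = 7.469 nm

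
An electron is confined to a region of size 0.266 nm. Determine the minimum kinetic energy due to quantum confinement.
134.617 meV

Using the uncertainty principle:

1. Position uncertainty: Δx ≈ 2.660e-10 m
2. Minimum momentum uncertainty: Δp = ℏ/(2Δx) = 1.982e-25 kg·m/s
3. Minimum kinetic energy:
   KE = (Δp)²/(2m) = (1.982e-25)²/(2 × 9.109e-31 kg)
   KE = 2.157e-20 J = 134.617 meV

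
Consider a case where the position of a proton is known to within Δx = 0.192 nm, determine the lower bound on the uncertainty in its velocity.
164.190 m/s

Using the Heisenberg uncertainty principle and Δp = mΔv:
ΔxΔp ≥ ℏ/2
Δx(mΔv) ≥ ℏ/2

The minimum uncertainty in velocity is:
Δv_min = ℏ/(2mΔx)
Δv_min = (1.055e-34 J·s) / (2 × 1.673e-27 kg × 1.920e-10 m)
Δv_min = 1.642e+02 m/s = 164.190 m/s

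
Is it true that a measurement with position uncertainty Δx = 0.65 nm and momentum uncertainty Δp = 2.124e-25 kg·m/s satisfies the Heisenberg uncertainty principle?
Yes, it satisfies the uncertainty principle.

Calculate the product ΔxΔp:
ΔxΔp = (6.500e-10 m) × (2.124e-25 kg·m/s)
ΔxΔp = 1.381e-34 J·s

Compare to the minimum allowed value ℏ/2:
ℏ/2 = 5.273e-35 J·s

Since ΔxΔp = 1.381e-34 J·s ≥ 5.273e-35 J·s = ℏ/2,
the measurement satisfies the uncertainty principle.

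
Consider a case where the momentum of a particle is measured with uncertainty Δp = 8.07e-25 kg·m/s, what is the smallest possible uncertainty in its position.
65.339 pm

Using the Heisenberg uncertainty principle:
ΔxΔp ≥ ℏ/2

The minimum uncertainty in position is:
Δx_min = ℏ/(2Δp)
Δx_min = (1.055e-34 J·s) / (2 × 8.070e-25 kg·m/s)
Δx_min = 6.534e-11 m = 65.339 pm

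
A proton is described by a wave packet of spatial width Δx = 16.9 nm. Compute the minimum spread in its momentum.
3.120 × 10^-27 kg·m/s

For a wave packet, the spatial width Δx and momentum spread Δp are related by the uncertainty principle:
ΔxΔp ≥ ℏ/2

The minimum momentum spread is:
Δp_min = ℏ/(2Δx)
Δp_min = (1.055e-34 J·s) / (2 × 1.690e-08 m)
Δp_min = 3.120e-27 kg·m/s

A wave packet cannot have both a well-defined position and well-defined momentum.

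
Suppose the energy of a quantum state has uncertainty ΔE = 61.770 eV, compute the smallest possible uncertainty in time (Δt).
5.328 as

Using the energy-time uncertainty principle:
ΔEΔt ≥ ℏ/2

The minimum uncertainty in time is:
Δt_min = ℏ/(2ΔE)
Δt_min = (1.055e-34 J·s) / (2 × 9.897e-18 J)
Δt_min = 5.328e-18 s = 5.328 as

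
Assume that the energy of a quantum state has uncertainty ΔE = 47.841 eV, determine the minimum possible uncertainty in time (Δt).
6.879 as

Using the energy-time uncertainty principle:
ΔEΔt ≥ ℏ/2

The minimum uncertainty in time is:
Δt_min = ℏ/(2ΔE)
Δt_min = (1.055e-34 J·s) / (2 × 7.665e-18 J)
Δt_min = 6.879e-18 s = 6.879 as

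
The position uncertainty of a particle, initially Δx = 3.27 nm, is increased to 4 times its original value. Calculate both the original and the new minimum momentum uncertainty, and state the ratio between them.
Original Δp_min = 1.612 × 10^-26 kg·m/s; new Δp'_min = 4.031 × 10^-27 kg·m/s; ratio Δp'_min/Δp_min = 1/4.

From the uncertainty principle ΔxΔp ≥ ℏ/2, the minimum momentum uncertainty is Δp_min = ℏ/(2Δx).

Original (Δx = 3.27 nm = 3.270e-09 m):
Δp_min = (1.055e-34 J·s)/(2 × 3.270e-09 m) = 1.612e-26 kg·m/s

When Δx → 4Δx:
Δp'_min = ℏ/(2 × 4Δx) = (1/4) × ℏ/(2Δx) = (1/4) × Δp_min
Δp'_min = 1/4 × 1.612e-26 kg·m/s = 4.031e-27 kg·m/s

Since Δp_min ∝ 1/Δx, when Δx is increased to 4 times its original value, Δp_min decreases to 1/4 of its original value.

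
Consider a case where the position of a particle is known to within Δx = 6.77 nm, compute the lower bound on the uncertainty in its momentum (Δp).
7.789 × 10^-27 kg·m/s

Using the Heisenberg uncertainty principle:
ΔxΔp ≥ ℏ/2

The minimum uncertainty in momentum is:
Δp_min = ℏ/(2Δx)
Δp_min = (1.055e-34 J·s) / (2 × 6.770e-09 m)
Δp_min = 7.789e-27 kg·m/s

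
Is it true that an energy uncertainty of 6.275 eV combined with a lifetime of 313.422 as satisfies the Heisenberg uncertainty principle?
Yes, it satisfies the uncertainty relation.

Calculate the product ΔEΔt:
ΔE = 6.275 eV = 1.005e-18 J
ΔEΔt = (1.005e-18 J) × (3.134e-16 s)
ΔEΔt = 3.151e-34 J·s

Compare to the minimum allowed value ℏ/2:
ℏ/2 = 5.273e-35 J·s

Since ΔEΔt = 3.151e-34 J·s ≥ 5.273e-35 J·s = ℏ/2,
this satisfies the uncertainty relation.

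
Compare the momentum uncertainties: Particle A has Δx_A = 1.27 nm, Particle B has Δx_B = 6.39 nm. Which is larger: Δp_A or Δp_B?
Particle A has the larger minimum momentum uncertainty, by a factor of 5.03.

For each particle, the minimum momentum uncertainty is Δp_min = ℏ/(2Δx):

Particle A: Δp_A = ℏ/(2×1.270e-09 m) = 4.152e-26 kg·m/s
Particle B: Δp_B = ℏ/(2×6.390e-09 m) = 8.252e-27 kg·m/s

Ratio: Δp_A/Δp_B = 5.03

Since Δp_min ∝ 1/Δx, the particle with smaller position uncertainty (A) has larger momentum uncertainty.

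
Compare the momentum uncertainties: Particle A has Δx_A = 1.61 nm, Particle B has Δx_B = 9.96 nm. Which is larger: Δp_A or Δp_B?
Particle A has the larger minimum momentum uncertainty, by a factor of 6.19.

For each particle, the minimum momentum uncertainty is Δp_min = ℏ/(2Δx):

Particle A: Δp_A = ℏ/(2×1.610e-09 m) = 3.275e-26 kg·m/s
Particle B: Δp_B = ℏ/(2×9.960e-09 m) = 5.294e-27 kg·m/s

Ratio: Δp_A/Δp_B = 6.19

Since Δp_min ∝ 1/Δx, the particle with smaller position uncertainty (A) has larger momentum uncertainty.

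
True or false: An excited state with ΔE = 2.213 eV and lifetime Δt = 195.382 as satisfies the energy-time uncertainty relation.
Yes, it satisfies the uncertainty relation.

Calculate the product ΔEΔt:
ΔE = 2.213 eV = 3.546e-19 J
ΔEΔt = (3.546e-19 J) × (1.954e-16 s)
ΔEΔt = 6.927e-35 J·s

Compare to the minimum allowed value ℏ/2:
ℏ/2 = 5.273e-35 J·s

Since ΔEΔt = 6.927e-35 J·s ≥ 5.273e-35 J·s = ℏ/2,
this satisfies the uncertainty relation.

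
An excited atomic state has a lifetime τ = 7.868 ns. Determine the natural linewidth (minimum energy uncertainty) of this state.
41.828 neV

Using the energy-time uncertainty principle:
ΔEΔt ≥ ℏ/2

The lifetime τ represents the time uncertainty Δt.
The natural linewidth (minimum energy uncertainty) is:

ΔE = ℏ/(2τ)
ΔE = (1.055e-34 J·s) / (2 × 7.868e-09 s)
ΔE = 6.702e-27 J = 41.828 neV

This natural linewidth limits the precision of spectroscopic measurements.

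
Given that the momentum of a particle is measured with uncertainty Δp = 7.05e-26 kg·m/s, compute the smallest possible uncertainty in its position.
747.923 pm

Using the Heisenberg uncertainty principle:
ΔxΔp ≥ ℏ/2

The minimum uncertainty in position is:
Δx_min = ℏ/(2Δp)
Δx_min = (1.055e-34 J·s) / (2 × 7.050e-26 kg·m/s)
Δx_min = 7.479e-10 m = 747.923 pm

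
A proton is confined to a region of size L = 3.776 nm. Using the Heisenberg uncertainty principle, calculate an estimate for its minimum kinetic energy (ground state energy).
363.823 neV

Using the uncertainty principle to estimate ground state energy:

1. The position uncertainty is approximately the confinement size:
   Δx ≈ L = 3.776e-09 m

2. From ΔxΔp ≥ ℏ/2, the minimum momentum uncertainty is:
   Δp ≈ ℏ/(2L) = 1.396e-26 kg·m/s

3. The kinetic energy is approximately:
   KE ≈ (Δp)²/(2m) = (1.396e-26)²/(2 × 1.673e-27 kg)
   KE ≈ 5.829e-26 J = 363.823 neV

This is an order-of-magnitude estimate of the ground state energy.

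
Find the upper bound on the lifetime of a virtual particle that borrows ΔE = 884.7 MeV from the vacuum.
3.720 × 10^-25 s

Using the energy-time uncertainty principle:
ΔEΔt ≥ ℏ/2

For a virtual particle borrowing energy ΔE, the maximum lifetime is:
Δt_max = ℏ/(2ΔE)

Converting energy:
ΔE = 884.7 MeV = 1.417e-10 J

Δt_max = (1.055e-34 J·s) / (2 × 1.417e-10 J)
Δt_max = 3.720e-25 s = 3.720 × 10^-25 s

Virtual particles with higher borrowed energy exist for shorter times.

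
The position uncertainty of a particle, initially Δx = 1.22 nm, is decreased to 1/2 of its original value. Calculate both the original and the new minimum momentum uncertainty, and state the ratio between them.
Original Δp_min = 4.322 × 10^-26 kg·m/s; new Δp'_min = 8.644 × 10^-26 kg·m/s; ratio Δp'_min/Δp_min = 2.

From the uncertainty principle ΔxΔp ≥ ℏ/2, the minimum momentum uncertainty is Δp_min = ℏ/(2Δx).

Original (Δx = 1.22 nm = 1.220e-09 m):
Δp_min = (1.055e-34 J·s)/(2 × 1.220e-09 m) = 4.322e-26 kg·m/s

When Δx → (1/2)Δx:
Δp'_min = ℏ/(2 × (1/2)Δx) = 2 × ℏ/(2Δx) = 2 × Δp_min
Δp'_min = 2 × 4.322e-26 kg·m/s = 8.644e-26 kg·m/s

Since Δp_min ∝ 1/Δx, when Δx is decreased to 1/2 of its original value, Δp_min increases to 2 times its original value.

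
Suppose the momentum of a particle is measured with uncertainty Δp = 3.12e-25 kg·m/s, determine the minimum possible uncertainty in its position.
169.002 pm

Using the Heisenberg uncertainty principle:
ΔxΔp ≥ ℏ/2

The minimum uncertainty in position is:
Δx_min = ℏ/(2Δp)
Δx_min = (1.055e-34 J·s) / (2 × 3.120e-25 kg·m/s)
Δx_min = 1.690e-10 m = 169.002 pm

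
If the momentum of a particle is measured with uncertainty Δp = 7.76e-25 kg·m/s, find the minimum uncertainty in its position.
67.949 pm

Using the Heisenberg uncertainty principle:
ΔxΔp ≥ ℏ/2

The minimum uncertainty in position is:
Δx_min = ℏ/(2Δp)
Δx_min = (1.055e-34 J·s) / (2 × 7.760e-25 kg·m/s)
Δx_min = 6.795e-11 m = 67.949 pm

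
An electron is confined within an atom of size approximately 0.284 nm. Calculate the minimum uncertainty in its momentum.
1.857 × 10^-25 kg·m/s

Using the Heisenberg uncertainty principle:
ΔxΔp ≥ ℏ/2

With Δx ≈ L = 2.840e-10 m (the confinement size):
Δp_min = ℏ/(2Δx)
Δp_min = (1.055e-34 J·s) / (2 × 2.840e-10 m)
Δp_min = 1.857e-25 kg·m/s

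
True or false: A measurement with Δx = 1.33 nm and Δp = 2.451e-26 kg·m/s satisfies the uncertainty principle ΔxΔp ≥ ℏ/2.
No, it violates the uncertainty principle (impossible measurement).

Calculate the product ΔxΔp:
ΔxΔp = (1.330e-09 m) × (2.451e-26 kg·m/s)
ΔxΔp = 3.260e-35 J·s

Compare to the minimum allowed value ℏ/2:
ℏ/2 = 5.273e-35 J·s

Since ΔxΔp = 3.260e-35 J·s < 5.273e-35 J·s = ℏ/2,
the measurement violates the uncertainty principle.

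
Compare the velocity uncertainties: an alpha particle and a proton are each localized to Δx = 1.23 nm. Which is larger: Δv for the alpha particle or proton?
The proton has the larger minimum velocity uncertainty, by a ratio of 4.0.

For both particles, Δp_min = ℏ/(2Δx) = 4.287e-26 kg·m/s (same for both).

The velocity uncertainty is Δv = Δp/m:
- alpha particle: Δv = 4.287e-26 / 6.645e-27 = 6.452e+00 m/s = 6.452 m/s
- proton: Δv = 4.287e-26 / 1.673e-27 = 2.563e+01 m/s = 25.630 m/s

Ratio: 2.563e+01 / 6.452e+00 = 4.0

The lighter particle has larger velocity uncertainty because Δv ∝ 1/m.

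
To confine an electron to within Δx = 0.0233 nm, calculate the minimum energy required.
17.545 eV

Localizing a particle requires giving it sufficient momentum uncertainty:

1. From uncertainty principle: Δp ≥ ℏ/(2Δx)
   Δp_min = (1.055e-34 J·s) / (2 × 2.330e-11 m)
   Δp_min = 2.263e-24 kg·m/s

2. This momentum uncertainty corresponds to kinetic energy:
   KE ≈ (Δp)²/(2m) = (2.263e-24)²/(2 × 9.109e-31 kg)
   KE = 2.811e-18 J = 17.545 eV

Tighter localization requires more energy.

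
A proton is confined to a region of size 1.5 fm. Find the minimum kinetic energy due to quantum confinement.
2.306 MeV

Using the uncertainty principle:

1. Position uncertainty: Δx ≈ 1.500e-15 m
2. Minimum momentum uncertainty: Δp = ℏ/(2Δx) = 3.515e-20 kg·m/s
3. Minimum kinetic energy:
   KE = (Δp)²/(2m) = (3.515e-20)²/(2 × 1.673e-27 kg)
   KE = 3.694e-13 J = 2.306 MeV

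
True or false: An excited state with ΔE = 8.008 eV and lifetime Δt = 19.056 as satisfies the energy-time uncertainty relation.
No, it violates the uncertainty relation.

Calculate the product ΔEΔt:
ΔE = 8.008 eV = 1.283e-18 J
ΔEΔt = (1.283e-18 J) × (1.906e-17 s)
ΔEΔt = 2.445e-35 J·s

Compare to the minimum allowed value ℏ/2:
ℏ/2 = 5.273e-35 J·s

Since ΔEΔt = 2.445e-35 J·s < 5.273e-35 J·s = ℏ/2,
this violates the uncertainty relation.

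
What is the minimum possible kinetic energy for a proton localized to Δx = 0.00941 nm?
58.583 meV

Localizing a particle requires giving it sufficient momentum uncertainty:

1. From uncertainty principle: Δp ≥ ℏ/(2Δx)
   Δp_min = (1.055e-34 J·s) / (2 × 9.410e-12 m)
   Δp_min = 5.603e-24 kg·m/s

2. This momentum uncertainty corresponds to kinetic energy:
   KE ≈ (Δp)²/(2m) = (5.603e-24)²/(2 × 1.673e-27 kg)
   KE = 9.386e-21 J = 58.583 meV

Tighter localization requires more energy.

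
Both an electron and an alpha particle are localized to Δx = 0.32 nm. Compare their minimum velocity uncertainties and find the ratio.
The electron has the larger minimum velocity uncertainty, by a ratio of 7294.3.

For both particles, Δp_min = ℏ/(2Δx) = 1.648e-25 kg·m/s (same for both).

The velocity uncertainty is Δv = Δp/m:
- electron: Δv = 1.648e-25 / 9.109e-31 = 1.809e+05 m/s = 180.887 km/s
- alpha particle: Δv = 1.648e-25 / 6.645e-27 = 2.480e+01 m/s = 24.798 m/s

Ratio: 1.809e+05 / 2.480e+01 = 7294.3

The lighter particle has larger velocity uncertainty because Δv ∝ 1/m.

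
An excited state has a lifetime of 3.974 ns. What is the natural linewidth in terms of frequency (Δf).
20.025 MHz

Using the energy-time uncertainty principle and E = hf:
ΔEΔt ≥ ℏ/2
hΔf·Δt ≥ ℏ/2

The minimum frequency uncertainty is:
Δf = ℏ/(2hτ) = 1/(4πτ)
Δf = 1/(4π × 3.974e-09 s)
Δf = 2.002e+07 Hz = 20.025 MHz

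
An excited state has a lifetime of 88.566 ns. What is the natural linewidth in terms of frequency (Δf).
898.510 kHz

Using the energy-time uncertainty principle and E = hf:
ΔEΔt ≥ ℏ/2
hΔf·Δt ≥ ℏ/2

The minimum frequency uncertainty is:
Δf = ℏ/(2hτ) = 1/(4πτ)
Δf = 1/(4π × 8.857e-08 s)
Δf = 8.985e+05 Hz = 898.510 kHz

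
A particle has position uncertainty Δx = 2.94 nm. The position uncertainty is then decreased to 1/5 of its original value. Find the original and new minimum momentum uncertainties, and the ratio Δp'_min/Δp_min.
Original Δp_min = 1.793 × 10^-26 kg·m/s; new Δp'_min = 8.967 × 10^-26 kg·m/s; ratio Δp'_min/Δp_min = 5.

From the uncertainty principle ΔxΔp ≥ ℏ/2, the minimum momentum uncertainty is Δp_min = ℏ/(2Δx).

Original (Δx = 2.94 nm = 2.940e-09 m):
Δp_min = (1.055e-34 J·s)/(2 × 2.940e-09 m) = 1.793e-26 kg·m/s

When Δx → (1/5)Δx:
Δp'_min = ℏ/(2 × (1/5)Δx) = 5 × ℏ/(2Δx) = 5 × Δp_min
Δp'_min = 5 × 1.793e-26 kg·m/s = 8.967e-26 kg·m/s

Since Δp_min ∝ 1/Δx, when Δx is decreased to 1/5 of its original value, Δp_min increases to 5 times its original value.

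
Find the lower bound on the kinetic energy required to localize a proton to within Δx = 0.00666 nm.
116.951 meV

Localizing a particle requires giving it sufficient momentum uncertainty:

1. From uncertainty principle: Δp ≥ ℏ/(2Δx)
   Δp_min = (1.055e-34 J·s) / (2 × 6.660e-12 m)
   Δp_min = 7.917e-24 kg·m/s

2. This momentum uncertainty corresponds to kinetic energy:
   KE ≈ (Δp)²/(2m) = (7.917e-24)²/(2 × 1.673e-27 kg)
   KE = 1.874e-20 J = 116.951 meV

Tighter localization requires more energy.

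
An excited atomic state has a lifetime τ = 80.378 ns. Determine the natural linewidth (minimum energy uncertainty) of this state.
4.094 neV

Using the energy-time uncertainty principle:
ΔEΔt ≥ ℏ/2

The lifetime τ represents the time uncertainty Δt.
The natural linewidth (minimum energy uncertainty) is:

ΔE = ℏ/(2τ)
ΔE = (1.055e-34 J·s) / (2 × 8.038e-08 s)
ΔE = 6.560e-28 J = 4.094 neV

This natural linewidth limits the precision of spectroscopic measurements.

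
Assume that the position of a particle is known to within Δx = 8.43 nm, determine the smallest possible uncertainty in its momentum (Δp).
6.255 × 10^-27 kg·m/s

Using the Heisenberg uncertainty principle:
ΔxΔp ≥ ℏ/2

The minimum uncertainty in momentum is:
Δp_min = ℏ/(2Δx)
Δp_min = (1.055e-34 J·s) / (2 × 8.430e-09 m)
Δp_min = 6.255e-27 kg·m/s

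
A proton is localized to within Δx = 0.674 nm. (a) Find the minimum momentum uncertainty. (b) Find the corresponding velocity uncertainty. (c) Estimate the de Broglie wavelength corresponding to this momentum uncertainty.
(a) Δp_min = 7.823 × 10^-26 kg·m/s
(b) Δv_min = 46.772 m/s
(c) λ_dB = 8.470 nm

Step-by-step:

(a) From the uncertainty principle:
Δp_min = ℏ/(2Δx) = (1.055e-34 J·s)/(2 × 6.740e-10 m) = 7.823e-26 kg·m/s

(b) The velocity uncertainty:
Δv = Δp/m = (7.823e-26 kg·m/s)/(1.673e-27 kg) = 4.677e+01 m/s = 46.772 m/s

(c) The de Broglie wavelength for this momentum:
λ = h/p = (6.626e-34 J·s)/(7.823e-26 kg·m/s) = 8.470e-09 m = 8.470 nm

Note: The de Broglie wavelength is comparable to the localization size, as expected from wave-particle duality.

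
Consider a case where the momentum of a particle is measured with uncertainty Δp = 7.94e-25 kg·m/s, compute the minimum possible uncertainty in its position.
66.409 pm

Using the Heisenberg uncertainty principle:
ΔxΔp ≥ ℏ/2

The minimum uncertainty in position is:
Δx_min = ℏ/(2Δp)
Δx_min = (1.055e-34 J·s) / (2 × 7.940e-25 kg·m/s)
Δx_min = 6.641e-11 m = 66.409 pm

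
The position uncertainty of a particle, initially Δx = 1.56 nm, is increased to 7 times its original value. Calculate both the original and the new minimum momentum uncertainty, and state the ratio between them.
Original Δp_min = 3.380 × 10^-26 kg·m/s; new Δp'_min = 4.829 × 10^-27 kg·m/s; ratio Δp'_min/Δp_min = 1/7.

From the uncertainty principle ΔxΔp ≥ ℏ/2, the minimum momentum uncertainty is Δp_min = ℏ/(2Δx).

Original (Δx = 1.56 nm = 1.560e-09 m):
Δp_min = (1.055e-34 J·s)/(2 × 1.560e-09 m) = 3.380e-26 kg·m/s

When Δx → 7Δx:
Δp'_min = ℏ/(2 × 7Δx) = (1/7) × ℏ/(2Δx) = (1/7) × Δp_min
Δp'_min = 1/7 × 3.380e-26 kg·m/s = 4.829e-27 kg·m/s

Since Δp_min ∝ 1/Δx, when Δx is increased to 7 times its original value, Δp_min decreases to 1/7 of its original value.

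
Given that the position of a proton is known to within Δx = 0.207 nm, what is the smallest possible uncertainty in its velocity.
152.292 m/s

Using the Heisenberg uncertainty principle and Δp = mΔv:
ΔxΔp ≥ ℏ/2
Δx(mΔv) ≥ ℏ/2

The minimum uncertainty in velocity is:
Δv_min = ℏ/(2mΔx)
Δv_min = (1.055e-34 J·s) / (2 × 1.673e-27 kg × 2.070e-10 m)
Δv_min = 1.523e+02 m/s = 152.292 m/s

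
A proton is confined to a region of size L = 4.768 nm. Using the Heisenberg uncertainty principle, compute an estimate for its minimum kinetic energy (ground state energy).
228.182 neV

Using the uncertainty principle to estimate ground state energy:

1. The position uncertainty is approximately the confinement size:
   Δx ≈ L = 4.768e-09 m

2. From ΔxΔp ≥ ℏ/2, the minimum momentum uncertainty is:
   Δp ≈ ℏ/(2L) = 1.106e-26 kg·m/s

3. The kinetic energy is approximately:
   KE ≈ (Δp)²/(2m) = (1.106e-26)²/(2 × 1.673e-27 kg)
   KE ≈ 3.656e-26 J = 228.182 neV

This is an order-of-magnitude estimate of the ground state energy.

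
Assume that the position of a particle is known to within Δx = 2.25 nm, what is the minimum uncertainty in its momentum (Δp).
2.343 × 10^-26 kg·m/s

Using the Heisenberg uncertainty principle:
ΔxΔp ≥ ℏ/2

The minimum uncertainty in momentum is:
Δp_min = ℏ/(2Δx)
Δp_min = (1.055e-34 J·s) / (2 × 2.250e-09 m)
Δp_min = 2.343e-26 kg·m/s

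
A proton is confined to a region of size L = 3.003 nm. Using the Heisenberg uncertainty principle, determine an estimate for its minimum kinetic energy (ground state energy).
575.233 neV

Using the uncertainty principle to estimate ground state energy:

1. The position uncertainty is approximately the confinement size:
   Δx ≈ L = 3.003e-09 m

2. From ΔxΔp ≥ ℏ/2, the minimum momentum uncertainty is:
   Δp ≈ ℏ/(2L) = 1.756e-26 kg·m/s

3. The kinetic energy is approximately:
   KE ≈ (Δp)²/(2m) = (1.756e-26)²/(2 × 1.673e-27 kg)
   KE ≈ 9.216e-26 J = 575.233 neV

This is an order-of-magnitude estimate of the ground state energy.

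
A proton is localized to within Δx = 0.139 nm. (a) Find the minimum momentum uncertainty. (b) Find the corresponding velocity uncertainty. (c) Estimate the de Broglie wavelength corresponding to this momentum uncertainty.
(a) Δp_min = 3.793 × 10^-25 kg·m/s
(b) Δv_min = 226.795 m/s
(c) λ_dB = 1.747 nm

Step-by-step:

(a) From the uncertainty principle:
Δp_min = ℏ/(2Δx) = (1.055e-34 J·s)/(2 × 1.390e-10 m) = 3.793e-25 kg·m/s

(b) The velocity uncertainty:
Δv = Δp/m = (3.793e-25 kg·m/s)/(1.673e-27 kg) = 2.268e+02 m/s = 226.795 m/s

(c) The de Broglie wavelength for this momentum:
λ = h/p = (6.626e-34 J·s)/(3.793e-25 kg·m/s) = 1.747e-09 m = 1.747 nm

Note: The de Broglie wavelength is comparable to the localization size, as expected from wave-particle duality.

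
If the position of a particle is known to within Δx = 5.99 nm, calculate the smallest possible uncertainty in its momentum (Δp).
8.803 × 10^-27 kg·m/s

Using the Heisenberg uncertainty principle:
ΔxΔp ≥ ℏ/2

The minimum uncertainty in momentum is:
Δp_min = ℏ/(2Δx)
Δp_min = (1.055e-34 J·s) / (2 × 5.990e-09 m)
Δp_min = 8.803e-27 kg·m/s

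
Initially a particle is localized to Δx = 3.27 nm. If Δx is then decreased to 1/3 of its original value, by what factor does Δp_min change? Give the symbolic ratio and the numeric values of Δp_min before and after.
Original Δp_min = 1.612 × 10^-26 kg·m/s; new Δp'_min = 4.837 × 10^-26 kg·m/s; ratio Δp'_min/Δp_min = 3.

From the uncertainty principle ΔxΔp ≥ ℏ/2, the minimum momentum uncertainty is Δp_min = ℏ/(2Δx).

Original (Δx = 3.27 nm = 3.270e-09 m):
Δp_min = (1.055e-34 J·s)/(2 × 3.270e-09 m) = 1.612e-26 kg·m/s

When Δx → (1/3)Δx:
Δp'_min = ℏ/(2 × (1/3)Δx) = 3 × ℏ/(2Δx) = 3 × Δp_min
Δp'_min = 3 × 1.612e-26 kg·m/s = 4.837e-26 kg·m/s

Since Δp_min ∝ 1/Δx, when Δx is decreased to 1/3 of its original value, Δp_min increases to 3 times its original value.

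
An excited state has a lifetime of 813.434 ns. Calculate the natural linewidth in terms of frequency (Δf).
97.829 kHz

Using the energy-time uncertainty principle and E = hf:
ΔEΔt ≥ ℏ/2
hΔf·Δt ≥ ℏ/2

The minimum frequency uncertainty is:
Δf = ℏ/(2hτ) = 1/(4πτ)
Δf = 1/(4π × 8.134e-07 s)
Δf = 9.783e+04 Hz = 97.829 kHz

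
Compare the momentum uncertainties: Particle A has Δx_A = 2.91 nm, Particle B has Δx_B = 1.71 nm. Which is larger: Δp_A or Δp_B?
Particle B has the larger minimum momentum uncertainty, by a factor of 1.70.

For each particle, the minimum momentum uncertainty is Δp_min = ℏ/(2Δx):

Particle A: Δp_A = ℏ/(2×2.910e-09 m) = 1.812e-26 kg·m/s
Particle B: Δp_B = ℏ/(2×1.710e-09 m) = 3.084e-26 kg·m/s

Ratio: Δp_B/Δp_A = 1.70

Since Δp_min ∝ 1/Δx, the particle with smaller position uncertainty (B) has larger momentum uncertainty.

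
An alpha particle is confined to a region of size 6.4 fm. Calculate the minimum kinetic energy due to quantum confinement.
31.880 keV

Using the uncertainty principle:

1. Position uncertainty: Δx ≈ 6.400e-15 m
2. Minimum momentum uncertainty: Δp = ℏ/(2Δx) = 8.239e-21 kg·m/s
3. Minimum kinetic energy:
   KE = (Δp)²/(2m) = (8.239e-21)²/(2 × 6.645e-27 kg)
   KE = 5.108e-15 J = 31.880 keV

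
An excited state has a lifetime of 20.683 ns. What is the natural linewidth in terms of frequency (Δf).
3.847 MHz

Using the energy-time uncertainty principle and E = hf:
ΔEΔt ≥ ℏ/2
hΔf·Δt ≥ ℏ/2

The minimum frequency uncertainty is:
Δf = ℏ/(2hτ) = 1/(4πτ)
Δf = 1/(4π × 2.068e-08 s)
Δf = 3.847e+06 Hz = 3.847 MHz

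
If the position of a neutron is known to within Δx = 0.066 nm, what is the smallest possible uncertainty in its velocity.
476.987 m/s

Using the Heisenberg uncertainty principle and Δp = mΔv:
ΔxΔp ≥ ℏ/2
Δx(mΔv) ≥ ℏ/2

The minimum uncertainty in velocity is:
Δv_min = ℏ/(2mΔx)
Δv_min = (1.055e-34 J·s) / (2 × 1.675e-27 kg × 6.600e-11 m)
Δv_min = 4.770e+02 m/s = 476.987 m/s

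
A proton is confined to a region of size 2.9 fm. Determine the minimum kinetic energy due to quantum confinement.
616.820 keV

Using the uncertainty principle:

1. Position uncertainty: Δx ≈ 2.900e-15 m
2. Minimum momentum uncertainty: Δp = ℏ/(2Δx) = 1.818e-20 kg·m/s
3. Minimum kinetic energy:
   KE = (Δp)²/(2m) = (1.818e-20)²/(2 × 1.673e-27 kg)
   KE = 9.883e-14 J = 616.820 keV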